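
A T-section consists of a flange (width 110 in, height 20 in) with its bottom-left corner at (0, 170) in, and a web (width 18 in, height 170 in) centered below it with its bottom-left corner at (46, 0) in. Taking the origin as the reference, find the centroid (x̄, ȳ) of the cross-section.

x̄ = 55.00 in, ȳ = 124.73 in

web: A = 18 × 170 = 3060.00, centroid at (55.00, 85.00).
flange: A = 110 × 20 = 2200.00, centroid at (55.00, 180.00).
ΣA = 5260.00 in², ΣAx̄ = 289300.00 in³, ΣAȳ = 656100.00 in³.
x̄ = 289300.00/5260.00 = 55.00 in; ȳ = 656100.00/5260.00 = 124.73 in.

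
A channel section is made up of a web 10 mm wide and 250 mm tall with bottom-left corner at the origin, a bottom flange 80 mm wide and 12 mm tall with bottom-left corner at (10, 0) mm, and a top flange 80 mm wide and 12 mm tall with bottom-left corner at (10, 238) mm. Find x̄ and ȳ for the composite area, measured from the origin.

x̄ = 24.55 mm, ȳ = 125.00 mm

web: A = 10 × 250 = 2500.00, centroid at (5.00, 125.00).
bottom flange: A = 80 × 12 = 960.00, centroid at (50.00, 6.00).
top flange: A = 80 × 12 = 960.00, centroid at (50.00, 244.00).
ΣA = 4420.00 mm², ΣAx̄ = 108500.00 mm³, ΣAȳ = 552500.00 mm³.
x̄ = 108500.00/4420.00 = 24.55 mm; ȳ = 552500.00/4420.00 = 125.00 mm.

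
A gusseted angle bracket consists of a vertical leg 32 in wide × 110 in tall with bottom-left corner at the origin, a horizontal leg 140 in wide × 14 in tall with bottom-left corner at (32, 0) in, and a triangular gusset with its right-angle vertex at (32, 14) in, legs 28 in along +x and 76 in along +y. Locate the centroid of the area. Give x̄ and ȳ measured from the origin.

x̄ = 45.88 in, ȳ = 38.08 in

vertical leg: A = 32 × 110 = 3520.00, centroid at (16.00, 55.00).
horizontal leg: A = 140 × 14 = 1960.00, centroid at (102.00, 7.00).
gusset: A = ½·28·76 = 1064.00, centroid at (41.33, 39.33).
ΣA = 6544.00 in², ΣAx̄ = 300218.67 in³, ΣAȳ = 249170.67 in³.
x̄ = 300218.67/6544.00 = 45.88 in; ȳ = 249170.67/6544.00 = 38.08 in.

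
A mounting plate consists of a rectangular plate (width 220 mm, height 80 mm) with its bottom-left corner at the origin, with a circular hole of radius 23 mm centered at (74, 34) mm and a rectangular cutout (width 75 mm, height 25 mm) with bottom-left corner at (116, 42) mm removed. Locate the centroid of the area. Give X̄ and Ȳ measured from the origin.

Part | A | x̄ᵢ | ȳᵢ | A·x̄ᵢ | A·ȳᵢ
plate | 17600.00 | 110.00 | 40.00 | 1936000.00 | 704000.00
hole 1 | -1661.90 | 74.00 | 34.00 | -122980.79 | -56504.69
hole 2 | -1875.00 | 153.50 | 54.50 | -287812.50 | -102187.50
Σ | 14063.10 |  |  | 1525206.71 | 545307.81
X̄ = 1525206.71 / 14063.10 = 108.45 mm
Ȳ = 545307.81 / 14063.10 = 38.78 mm

X̄ = 108.45 mm, Ȳ = 38.78 mm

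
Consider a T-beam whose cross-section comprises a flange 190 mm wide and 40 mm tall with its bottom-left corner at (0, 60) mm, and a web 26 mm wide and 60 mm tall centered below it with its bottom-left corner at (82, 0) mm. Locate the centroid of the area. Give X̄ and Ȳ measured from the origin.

web: A = 26 × 60 = 1560.00, centroid at (95.00, 30.00).
flange: A = 190 × 40 = 7600.00, centroid at (95.00, 80.00).
ΣA = 9160.00 mm²
ΣAX̄ = (1560.00)(95.00) + (7600.00)(95.00) = 870200.00 mm³
ΣAȲ = (1560.00)(30.00) + (7600.00)(80.00) = 654800.00 mm³
X̄ = 870200.00 / 9160.00 = 95.00 mm
Ȳ = 654800.00 / 9160.00 = 71.48 mm

X̄ = 95.00 mm, Ȳ = 71.48 mm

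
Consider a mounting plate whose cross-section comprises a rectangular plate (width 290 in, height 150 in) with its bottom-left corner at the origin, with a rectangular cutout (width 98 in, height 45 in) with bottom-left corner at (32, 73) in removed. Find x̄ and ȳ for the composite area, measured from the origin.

Part | A | x̄ᵢ | ȳᵢ | A·x̄ᵢ | A·ȳᵢ
plate | 43500.00 | 145.00 | 75.00 | 6307500.00 | 3262500.00
hole | -4410.00 | 81.00 | 95.50 | -357210.00 | -421155.00
Σ | 39090.00 |  |  | 5950290.00 | 2841345.00
x̄ = 5950290.00 / 39090.00 = 152.22 in
ȳ = 2841345.00 / 39090.00 = 72.69 in

x̄ = 152.22 in, ȳ = 72.69 in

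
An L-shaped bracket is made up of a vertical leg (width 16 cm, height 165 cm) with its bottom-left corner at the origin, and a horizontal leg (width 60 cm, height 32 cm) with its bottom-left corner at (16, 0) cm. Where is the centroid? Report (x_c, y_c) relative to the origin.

x_c = 24.00 cm, y_c = 54.50 cm

vertical leg: A = 16 × 165 = 2640.00, centroid at (8.00, 82.50).
horizontal leg: A = 60 × 32 = 1920.00, centroid at (46.00, 16.00).
ΣA = 4560.00 cm²
ΣAx_c = (2640.00)(8.00) + (1920.00)(46.00) = 109440.00 cm³
ΣAy_c = (2640.00)(82.50) + (1920.00)(16.00) = 248520.00 cm³
x_c = 109440.00 / 4560.00 = 24.00 cm
y_c = 248520.00 / 4560.00 = 54.50 cm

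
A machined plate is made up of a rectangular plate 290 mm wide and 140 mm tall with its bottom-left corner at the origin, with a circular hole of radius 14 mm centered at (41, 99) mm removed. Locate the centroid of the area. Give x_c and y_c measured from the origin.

Part | A | x̄ᵢ | ȳᵢ | A·x̄ᵢ | A·ȳᵢ
plate | 40600.00 | 145.00 | 70.00 | 5887000.00 | 2842000.00
hole | -615.75 | 41.00 | 99.00 | -25245.84 | -60959.46
Σ | 39984.25 |  |  | 5861754.16 | 2781040.54
x_c = 5861754.16 / 39984.25 = 146.60 mm
y_c = 2781040.54 / 39984.25 = 69.55 mm

x_c = 146.60 mm, y_c = 69.55 mm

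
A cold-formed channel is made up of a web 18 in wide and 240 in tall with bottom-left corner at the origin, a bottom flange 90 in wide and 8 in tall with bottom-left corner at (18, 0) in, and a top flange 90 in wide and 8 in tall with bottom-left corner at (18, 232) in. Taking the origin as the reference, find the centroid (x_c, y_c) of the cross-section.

web: A = 18 × 240 = 4320.00, centroid at (9.00, 120.00).
bottom flange: A = 90 × 8 = 720.00, centroid at (63.00, 4.00).
top flange: A = 90 × 8 = 720.00, centroid at (63.00, 236.00).
ΣA = 5760.00 in², ΣAx_c = 129600.00 in³, ΣAy_c = 691200.00 in³.
x_c = 129600.00/5760.00 = 22.50 in; y_c = 691200.00/5760.00 = 120.00 in.

x_c = 22.50 in, y_c = 120.00 in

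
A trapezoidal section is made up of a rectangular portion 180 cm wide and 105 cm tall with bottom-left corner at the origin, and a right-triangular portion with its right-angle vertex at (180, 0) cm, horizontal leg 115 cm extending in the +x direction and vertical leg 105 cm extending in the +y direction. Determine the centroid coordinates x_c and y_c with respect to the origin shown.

x_c = 121.07 cm, y_c = 48.26 cm

rectangular portion: A = 180 × 105 = 18900.00, centroid at (90.00, 52.50).
triangular portion: A = ½·115·105 = 6037.50, centroid at (218.33, 35.00).
ΣA = 24937.50 cm²
ΣAx_c = (18900.00)(90.00) + (6037.50)(218.33) = 3019187.50 cm³
ΣAy_c = (18900.00)(52.50) + (6037.50)(35.00) = 1203562.50 cm³
x_c = 3019187.50 / 24937.50 = 121.07 cm
y_c = 1203562.50 / 24937.50 = 48.26 cm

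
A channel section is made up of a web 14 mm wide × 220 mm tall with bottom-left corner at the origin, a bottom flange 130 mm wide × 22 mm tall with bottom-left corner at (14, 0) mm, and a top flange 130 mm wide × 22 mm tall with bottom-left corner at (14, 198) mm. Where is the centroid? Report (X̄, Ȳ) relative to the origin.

X̄ = 53.80 mm, Ȳ = 110.00 mm

Part | A | x̄ᵢ | ȳᵢ | A·x̄ᵢ | A·ȳᵢ
web | 3080.00 | 7.00 | 110.00 | 21560.00 | 338800.00
bottom flange | 2860.00 | 79.00 | 11.00 | 225940.00 | 31460.00
top flange | 2860.00 | 79.00 | 209.00 | 225940.00 | 597740.00
Σ | 8800.00 |  |  | 473440.00 | 968000.00
X̄ = 473440.00 / 8800.00 = 53.80 mm
Ȳ = 968000.00 / 8800.00 = 110.00 mm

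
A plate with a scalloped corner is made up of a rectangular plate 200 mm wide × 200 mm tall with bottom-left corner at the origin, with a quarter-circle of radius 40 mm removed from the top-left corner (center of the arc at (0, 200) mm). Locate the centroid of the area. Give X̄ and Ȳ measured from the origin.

X̄ = 102.69 mm, Ȳ = 97.31 mm

plate: A = 200 × 200 = 40000.00, centroid at (100.00, 100.00).
removed quarter-circle: A = −¼π·40² = -1256.64, centroid at (16.98, 183.02).
ΣA = 38743.36 mm²
ΣAX̄ = (40000.00)(100.00) + (-1256.64)(16.98) = 3978666.67 mm³
ΣAȲ = (40000.00)(100.00) + (-1256.64)(183.02) = 3770005.92 mm³
X̄ = 3978666.67 / 38743.36 = 102.69 mm
Ȳ = 3770005.92 / 38743.36 = 97.31 mm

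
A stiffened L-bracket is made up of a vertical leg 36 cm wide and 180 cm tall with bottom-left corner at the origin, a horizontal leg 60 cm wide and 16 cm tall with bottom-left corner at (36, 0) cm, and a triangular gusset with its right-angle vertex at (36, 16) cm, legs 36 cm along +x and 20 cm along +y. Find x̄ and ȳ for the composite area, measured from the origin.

x̄ = 25.29 cm, ȳ = 76.80 cm

vertical leg: A = 36 × 180 = 6480.00, centroid at (18.00, 90.00).
horizontal leg: A = 60 × 16 = 960.00, centroid at (66.00, 8.00).
gusset: A = ½·36·20 = 360.00, centroid at (48.00, 22.67).
ΣA = 7800.00 cm²
ΣAx̄ = (6480.00)(18.00) + (960.00)(66.00) + (360.00)(48.00) = 197280.00 cm³
ΣAȳ = (6480.00)(90.00) + (960.00)(8.00) + (360.00)(22.67) = 599040.00 cm³
x̄ = 197280.00 / 7800.00 = 25.29 cm
ȳ = 599040.00 / 7800.00 = 76.80 cm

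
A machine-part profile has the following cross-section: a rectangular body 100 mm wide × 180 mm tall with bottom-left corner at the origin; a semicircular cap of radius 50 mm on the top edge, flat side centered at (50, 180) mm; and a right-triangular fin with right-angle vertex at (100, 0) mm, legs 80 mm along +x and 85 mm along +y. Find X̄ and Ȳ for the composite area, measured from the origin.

Part | A | x̄ᵢ | ȳᵢ | A·x̄ᵢ | A·ȳᵢ
rectangular body | 18000.00 | 50.00 | 90.00 | 900000.00 | 1620000.00
semicircular top | 3926.99 | 50.00 | 201.22 | 196349.54 | 790191.68
triangular fin | 3400.00 | 126.67 | 28.33 | 430666.67 | 96333.33
Σ | 25326.99 |  |  | 1527016.21 | 2506525.01
X̄ = 1527016.21 / 25326.99 = 60.29 mm
Ȳ = 2506525.01 / 25326.99 = 98.97 mm

X̄ = 60.29 mm, Ȳ = 98.97 mm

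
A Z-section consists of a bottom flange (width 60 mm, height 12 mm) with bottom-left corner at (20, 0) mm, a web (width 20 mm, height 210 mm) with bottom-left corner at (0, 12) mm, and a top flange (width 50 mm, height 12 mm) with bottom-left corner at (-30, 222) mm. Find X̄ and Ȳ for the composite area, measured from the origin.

Part | A | x̄ᵢ | ȳᵢ | A·x̄ᵢ | A·ȳᵢ
bottom flange | 720.00 | 50.00 | 6.00 | 36000.00 | 4320.00
web | 4200.00 | 10.00 | 117.00 | 42000.00 | 491400.00
top flange | 600.00 | -5.00 | 228.00 | -3000.00 | 136800.00
Σ | 5520.00 |  |  | 75000.00 | 632520.00
X̄ = 75000.00 / 5520.00 = 13.59 mm
Ȳ = 632520.00 / 5520.00 = 114.59 mm

X̄ = 13.59 mm, Ȳ = 114.59 mm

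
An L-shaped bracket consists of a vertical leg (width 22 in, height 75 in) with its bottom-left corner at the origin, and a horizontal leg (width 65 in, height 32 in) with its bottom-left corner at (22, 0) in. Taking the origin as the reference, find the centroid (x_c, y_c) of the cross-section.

x_c = 35.26 in, y_c = 25.51 in

Part | A | x̄ᵢ | ȳᵢ | A·x̄ᵢ | A·ȳᵢ
vertical leg | 1650.00 | 11.00 | 37.50 | 18150.00 | 61875.00
horizontal leg | 2080.00 | 54.50 | 16.00 | 113360.00 | 33280.00
Σ | 3730.00 |  |  | 131510.00 | 95155.00
x_c = 131510.00 / 3730.00 = 35.26 in
y_c = 95155.00 / 3730.00 = 25.51 in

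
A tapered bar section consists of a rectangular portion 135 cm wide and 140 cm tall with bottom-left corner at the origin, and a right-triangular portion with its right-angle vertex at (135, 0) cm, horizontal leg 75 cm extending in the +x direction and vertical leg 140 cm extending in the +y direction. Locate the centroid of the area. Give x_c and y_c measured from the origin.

x_c = 87.61 cm, y_c = 64.93 cm

rectangular portion: A = 135 × 140 = 18900.00, centroid at (67.50, 70.00).
triangular portion: A = ½·75·140 = 5250.00, centroid at (160.00, 46.67).
ΣA = 24150.00 cm²
ΣAx_c = (18900.00)(67.50) + (5250.00)(160.00) = 2115750.00 cm³
ΣAy_c = (18900.00)(70.00) + (5250.00)(46.67) = 1568000.00 cm³
x_c = 2115750.00 / 24150.00 = 87.61 cm
y_c = 1568000.00 / 24150.00 = 64.93 cm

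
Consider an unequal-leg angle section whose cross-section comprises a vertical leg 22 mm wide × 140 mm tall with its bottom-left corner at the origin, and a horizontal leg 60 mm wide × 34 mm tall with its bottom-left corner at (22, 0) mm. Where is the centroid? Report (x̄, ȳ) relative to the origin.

Part | A | x̄ᵢ | ȳᵢ | A·x̄ᵢ | A·ȳᵢ
vertical leg | 3080.00 | 11.00 | 70.00 | 33880.00 | 215600.00
horizontal leg | 2040.00 | 52.00 | 17.00 | 106080.00 | 34680.00
Σ | 5120.00 |  |  | 139960.00 | 250280.00
x̄ = 139960.00 / 5120.00 = 27.34 mm
ȳ = 250280.00 / 5120.00 = 48.88 mm

x̄ = 27.34 mm, ȳ = 48.88 mm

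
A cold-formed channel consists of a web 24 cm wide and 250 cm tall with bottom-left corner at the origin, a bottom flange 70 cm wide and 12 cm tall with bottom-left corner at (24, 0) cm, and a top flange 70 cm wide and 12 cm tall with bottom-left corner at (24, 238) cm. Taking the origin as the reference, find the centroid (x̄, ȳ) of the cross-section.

x̄ = 22.28 cm, ȳ = 125.00 cm

web: A = 24 × 250 = 6000.00, centroid at (12.00, 125.00).
bottom flange: A = 70 × 12 = 840.00, centroid at (59.00, 6.00).
top flange: A = 70 × 12 = 840.00, centroid at (59.00, 244.00).
ΣA = 7680.00 cm², ΣAx̄ = 171120.00 cm³, ΣAȳ = 960000.00 cm³.
x̄ = 171120.00/7680.00 = 22.28 cm; ȳ = 960000.00/7680.00 = 125.00 cm.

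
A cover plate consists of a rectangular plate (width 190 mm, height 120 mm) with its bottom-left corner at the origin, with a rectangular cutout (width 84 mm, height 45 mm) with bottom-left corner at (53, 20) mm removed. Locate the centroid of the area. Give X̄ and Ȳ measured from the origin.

X̄ = 95.00 mm, Ȳ = 63.48 mm

Part | A | x̄ᵢ | ȳᵢ | A·x̄ᵢ | A·ȳᵢ
plate | 22800.00 | 95.00 | 60.00 | 2166000.00 | 1368000.00
hole | -3780.00 | 95.00 | 42.50 | -359100.00 | -160650.00
Σ | 19020.00 |  |  | 1806900.00 | 1207350.00
X̄ = 1806900.00 / 19020.00 = 95.00 mm
Ȳ = 1207350.00 / 19020.00 = 63.48 mm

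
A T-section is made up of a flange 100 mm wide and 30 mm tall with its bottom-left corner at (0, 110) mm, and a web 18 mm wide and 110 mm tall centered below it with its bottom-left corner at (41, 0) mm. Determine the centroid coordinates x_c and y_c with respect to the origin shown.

web: A = 18 × 110 = 1980.00, centroid at (50.00, 55.00).
flange: A = 100 × 30 = 3000.00, centroid at (50.00, 125.00).
ΣA = 4980.00 mm², ΣAx_c = 249000.00 mm³, ΣAy_c = 483900.00 mm³.
x_c = 249000.00/4980.00 = 50.00 mm; y_c = 483900.00/4980.00 = 97.17 mm.

x_c = 50.00 mm, y_c = 97.17 mm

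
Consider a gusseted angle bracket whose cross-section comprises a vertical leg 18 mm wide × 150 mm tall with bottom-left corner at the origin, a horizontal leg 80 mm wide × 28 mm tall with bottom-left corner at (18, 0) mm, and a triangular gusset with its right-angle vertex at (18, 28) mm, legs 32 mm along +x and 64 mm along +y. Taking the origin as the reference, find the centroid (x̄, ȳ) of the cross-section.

x̄ = 30.78 mm, ȳ = 47.68 mm

Part | A | x̄ᵢ | ȳᵢ | A·x̄ᵢ | A·ȳᵢ
vertical leg | 2700.00 | 9.00 | 75.00 | 24300.00 | 202500.00
horizontal leg | 2240.00 | 58.00 | 14.00 | 129920.00 | 31360.00
gusset | 1024.00 | 28.67 | 49.33 | 29354.67 | 50517.33
Σ | 5964.00 |  |  | 183574.67 | 284377.33
x̄ = 183574.67 / 5964.00 = 30.78 mm
ȳ = 284377.33 / 5964.00 = 47.68 mm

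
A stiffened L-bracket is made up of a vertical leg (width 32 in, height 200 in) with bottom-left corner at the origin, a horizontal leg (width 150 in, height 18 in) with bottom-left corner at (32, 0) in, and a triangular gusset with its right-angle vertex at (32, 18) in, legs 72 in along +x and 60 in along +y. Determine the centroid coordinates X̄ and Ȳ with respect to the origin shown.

vertical leg: A = 32 × 200 = 6400.00, centroid at (16.00, 100.00).
horizontal leg: A = 150 × 18 = 2700.00, centroid at (107.00, 9.00).
gusset: A = ½·72·60 = 2160.00, centroid at (56.00, 38.00).
ΣA = 11260.00 in², ΣAX̄ = 512260.00 in³, ΣAȲ = 746380.00 in³.
X̄ = 512260.00/11260.00 = 45.49 in; Ȳ = 746380.00/11260.00 = 66.29 in.

X̄ = 45.49 in, Ȳ = 66.29 in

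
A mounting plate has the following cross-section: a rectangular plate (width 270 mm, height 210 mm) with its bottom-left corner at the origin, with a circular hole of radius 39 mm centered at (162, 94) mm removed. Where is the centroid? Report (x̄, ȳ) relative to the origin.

Part | A | x̄ᵢ | ȳᵢ | A·x̄ᵢ | A·ȳᵢ
plate | 56700.00 | 135.00 | 105.00 | 7654500.00 | 5953500.00
hole | -4778.36 | 162.00 | 94.00 | -774094.71 | -449166.07
Σ | 51921.64 |  |  | 6880405.29 | 5504333.93
x̄ = 6880405.29 / 51921.64 = 132.52 mm
ȳ = 5504333.93 / 51921.64 = 106.01 mm

x̄ = 132.52 mm, ȳ = 106.01 mm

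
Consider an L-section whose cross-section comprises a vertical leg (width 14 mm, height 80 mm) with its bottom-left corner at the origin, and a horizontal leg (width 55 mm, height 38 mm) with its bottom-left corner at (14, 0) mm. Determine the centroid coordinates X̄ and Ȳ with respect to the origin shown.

vertical leg: A = 14 × 80 = 1120.00, centroid at (7.00, 40.00).
horizontal leg: A = 55 × 38 = 2090.00, centroid at (41.50, 19.00).
ΣA = 3210.00 mm², ΣAX̄ = 94575.00 mm³, ΣAȲ = 84510.00 mm³.
X̄ = 94575.00/3210.00 = 29.46 mm; Ȳ = 84510.00/3210.00 = 26.33 mm.

X̄ = 29.46 mm, Ȳ = 26.33 mm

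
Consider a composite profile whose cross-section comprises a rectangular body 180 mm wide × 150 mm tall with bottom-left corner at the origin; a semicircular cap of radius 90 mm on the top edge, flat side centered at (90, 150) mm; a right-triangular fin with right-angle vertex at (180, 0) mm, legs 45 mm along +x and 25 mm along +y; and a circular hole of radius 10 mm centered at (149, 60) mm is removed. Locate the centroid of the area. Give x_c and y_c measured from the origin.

rectangular body: A = 180 × 150 = 27000.00, centroid at (90.00, 75.00).
semicircular top: A = ½π·90² = 12723.45, centroid at (90.00, 188.20).
triangular fin: A = ½·45·25 = 562.50, centroid at (195.00, 8.33).
hole: A = −π·10² = -314.16, centroid at (149.00, 60.00).
ΣA = 39971.79 mm²
ΣAx_c = (27000.00)(90.00) + (12723.45)(90.00) + (562.50)(195.00) + (-314.16)(149.00) = 3637988.29 mm³
ΣAy_c = (27000.00)(75.00) + (12723.45)(188.20) + (562.50)(8.33) + (-314.16)(60.00) = 4405355.48 mm³
x_c = 3637988.29 / 39971.79 = 91.01 mm
y_c = 4405355.48 / 39971.79 = 110.21 mm

x_c = 91.01 mm, y_c = 110.21 mm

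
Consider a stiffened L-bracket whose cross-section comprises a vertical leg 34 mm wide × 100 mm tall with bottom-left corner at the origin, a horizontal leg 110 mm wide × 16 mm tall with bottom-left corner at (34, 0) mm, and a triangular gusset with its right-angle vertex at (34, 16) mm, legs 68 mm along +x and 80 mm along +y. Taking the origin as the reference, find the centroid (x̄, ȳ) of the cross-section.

x̄ = 46.77 mm, ȳ = 38.09 mm

Part | A | x̄ᵢ | ȳᵢ | A·x̄ᵢ | A·ȳᵢ
vertical leg | 3400.00 | 17.00 | 50.00 | 57800.00 | 170000.00
horizontal leg | 1760.00 | 89.00 | 8.00 | 156640.00 | 14080.00
gusset | 2720.00 | 56.67 | 42.67 | 154133.33 | 116053.33
Σ | 7880.00 |  |  | 368573.33 | 300133.33
x̄ = 368573.33 / 7880.00 = 46.77 mm
ȳ = 300133.33 / 7880.00 = 38.09 mm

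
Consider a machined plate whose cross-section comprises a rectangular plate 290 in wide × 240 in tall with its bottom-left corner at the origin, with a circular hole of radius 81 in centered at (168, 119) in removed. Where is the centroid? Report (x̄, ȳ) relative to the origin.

plate: A = 290 × 240 = 69600.00, centroid at (145.00, 120.00).
hole: A = −π·81² = -20611.99, centroid at (168.00, 119.00).
ΣA = 48988.01 in², ΣAx̄ = 6629185.78 in³, ΣAȳ = 5899173.26 in³.
x̄ = 6629185.78/48988.01 = 135.32 in; ȳ = 5899173.26/48988.01 = 120.42 in.

x̄ = 135.32 in, ȳ = 120.42 in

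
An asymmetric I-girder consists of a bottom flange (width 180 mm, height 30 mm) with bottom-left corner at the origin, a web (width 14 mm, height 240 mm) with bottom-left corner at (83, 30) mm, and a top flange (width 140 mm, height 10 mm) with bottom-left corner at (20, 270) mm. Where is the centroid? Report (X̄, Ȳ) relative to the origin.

bottom flange: A = 180 × 30 = 5400.00, centroid at (90.00, 15.00).
web: A = 14 × 240 = 3360.00, centroid at (90.00, 150.00).
top flange: A = 140 × 10 = 1400.00, centroid at (90.00, 275.00).
ΣA = 10160.00 mm², ΣAX̄ = 914400.00 mm³, ΣAȲ = 970000.00 mm³.
X̄ = 914400.00/10160.00 = 90.00 mm; Ȳ = 970000.00/10160.00 = 95.47 mm.

X̄ = 90.00 mm, Ȳ = 95.47 mm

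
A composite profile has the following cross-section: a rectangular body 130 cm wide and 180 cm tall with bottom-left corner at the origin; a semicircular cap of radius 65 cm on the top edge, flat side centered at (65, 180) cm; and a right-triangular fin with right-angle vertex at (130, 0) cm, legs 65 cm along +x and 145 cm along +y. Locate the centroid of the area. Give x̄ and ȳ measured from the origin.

x̄ = 76.75 cm, ȳ = 106.81 cm

Part | A | x̄ᵢ | ȳᵢ | A·x̄ᵢ | A·ȳᵢ
rectangular body | 23400.00 | 65.00 | 90.00 | 1521000.00 | 2106000.00
semicircular top | 6636.61 | 65.00 | 207.59 | 431379.94 | 1377673.94
triangular fin | 4712.50 | 151.67 | 48.33 | 714729.17 | 227770.83
Σ | 34749.11 |  |  | 2667109.11 | 3711444.77
x̄ = 2667109.11 / 34749.11 = 76.75 cm
ȳ = 3711444.77 / 34749.11 = 106.81 cm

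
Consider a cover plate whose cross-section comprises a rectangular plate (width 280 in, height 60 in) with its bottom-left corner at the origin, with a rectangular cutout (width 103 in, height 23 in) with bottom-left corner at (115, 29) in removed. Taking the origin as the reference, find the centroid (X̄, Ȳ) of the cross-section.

X̄ = 135.65 in, Ȳ = 28.28 in

Part | A | x̄ᵢ | ȳᵢ | A·x̄ᵢ | A·ȳᵢ
plate | 16800.00 | 140.00 | 30.00 | 2352000.00 | 504000.00
hole | -2369.00 | 166.50 | 40.50 | -394438.50 | -95944.50
Σ | 14431.00 |  |  | 1957561.50 | 408055.50
X̄ = 1957561.50 / 14431.00 = 135.65 in
Ȳ = 408055.50 / 14431.00 = 28.28 in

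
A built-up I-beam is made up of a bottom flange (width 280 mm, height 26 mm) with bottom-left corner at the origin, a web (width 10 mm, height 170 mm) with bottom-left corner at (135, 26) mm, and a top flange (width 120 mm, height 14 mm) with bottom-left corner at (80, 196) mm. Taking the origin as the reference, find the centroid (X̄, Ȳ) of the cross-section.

bottom flange: A = 280 × 26 = 7280.00, centroid at (140.00, 13.00).
web: A = 10 × 170 = 1700.00, centroid at (140.00, 111.00).
top flange: A = 120 × 14 = 1680.00, centroid at (140.00, 203.00).
ΣA = 10660.00 mm²
ΣAX̄ = (7280.00)(140.00) + (1700.00)(140.00) + (1680.00)(140.00) = 1492400.00 mm³
ΣAȲ = (7280.00)(13.00) + (1700.00)(111.00) + (1680.00)(203.00) = 624380.00 mm³
X̄ = 1492400.00 / 10660.00 = 140.00 mm
Ȳ = 624380.00 / 10660.00 = 58.57 mm

X̄ = 140.00 mm, Ȳ = 58.57 mm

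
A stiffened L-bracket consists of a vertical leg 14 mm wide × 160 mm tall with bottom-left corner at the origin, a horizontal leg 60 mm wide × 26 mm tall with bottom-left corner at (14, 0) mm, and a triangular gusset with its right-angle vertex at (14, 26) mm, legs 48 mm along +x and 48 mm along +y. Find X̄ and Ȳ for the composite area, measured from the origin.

X̄ = 24.01 mm, Ȳ = 50.05 mm

vertical leg: A = 14 × 160 = 2240.00, centroid at (7.00, 80.00).
horizontal leg: A = 60 × 26 = 1560.00, centroid at (44.00, 13.00).
gusset: A = ½·48·48 = 1152.00, centroid at (30.00, 42.00).
ΣA = 4952.00 mm²
ΣAX̄ = (2240.00)(7.00) + (1560.00)(44.00) + (1152.00)(30.00) = 118880.00 mm³
ΣAȲ = (2240.00)(80.00) + (1560.00)(13.00) + (1152.00)(42.00) = 247864.00 mm³
X̄ = 118880.00 / 4952.00 = 24.01 mm
Ȳ = 247864.00 / 4952.00 = 50.05 mm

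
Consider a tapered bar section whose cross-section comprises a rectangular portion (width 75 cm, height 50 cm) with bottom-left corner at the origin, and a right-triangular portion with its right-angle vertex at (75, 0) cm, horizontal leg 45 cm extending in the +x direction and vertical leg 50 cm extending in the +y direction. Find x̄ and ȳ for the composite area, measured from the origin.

rectangular portion: A = 75 × 50 = 3750.00, centroid at (37.50, 25.00).
triangular portion: A = ½·45·50 = 1125.00, centroid at (90.00, 16.67).
ΣA = 4875.00 cm²
ΣAx̄ = (3750.00)(37.50) + (1125.00)(90.00) = 241875.00 cm³
ΣAȳ = (3750.00)(25.00) + (1125.00)(16.67) = 112500.00 cm³
x̄ = 241875.00 / 4875.00 = 49.62 cm
ȳ = 112500.00 / 4875.00 = 23.08 cm

x̄ = 49.62 cm, ȳ = 23.08 cm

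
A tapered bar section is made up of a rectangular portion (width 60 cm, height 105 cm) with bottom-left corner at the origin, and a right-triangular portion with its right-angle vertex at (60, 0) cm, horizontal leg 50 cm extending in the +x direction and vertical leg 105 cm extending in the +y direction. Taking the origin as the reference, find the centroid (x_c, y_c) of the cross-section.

x_c = 43.73 cm, y_c = 47.35 cm

rectangular portion: A = 60 × 105 = 6300.00, centroid at (30.00, 52.50).
triangular portion: A = ½·50·105 = 2625.00, centroid at (76.67, 35.00).
ΣA = 8925.00 cm²
ΣAx_c = (6300.00)(30.00) + (2625.00)(76.67) = 390250.00 cm³
ΣAy_c = (6300.00)(52.50) + (2625.00)(35.00) = 422625.00 cm³
x_c = 390250.00 / 8925.00 = 43.73 cm
y_c = 422625.00 / 8925.00 = 47.35 cm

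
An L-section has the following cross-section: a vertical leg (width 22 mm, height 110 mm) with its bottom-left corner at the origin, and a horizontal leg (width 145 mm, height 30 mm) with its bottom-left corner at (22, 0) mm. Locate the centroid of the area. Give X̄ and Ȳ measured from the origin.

vertical leg: A = 22 × 110 = 2420.00, centroid at (11.00, 55.00).
horizontal leg: A = 145 × 30 = 4350.00, centroid at (94.50, 15.00).
ΣA = 6770.00 mm², ΣAX̄ = 437695.00 mm³, ΣAȲ = 198350.00 mm³.
X̄ = 437695.00/6770.00 = 64.65 mm; Ȳ = 198350.00/6770.00 = 29.30 mm.

X̄ = 64.65 mm, Ȳ = 29.30 mm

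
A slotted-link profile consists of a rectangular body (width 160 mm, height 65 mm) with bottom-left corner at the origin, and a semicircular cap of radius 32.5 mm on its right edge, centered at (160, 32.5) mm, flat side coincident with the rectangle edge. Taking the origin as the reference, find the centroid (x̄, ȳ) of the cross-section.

Part | A | x̄ᵢ | ȳᵢ | A·x̄ᵢ | A·ȳᵢ
rectangular body | 10400.00 | 80.00 | 32.50 | 832000.00 | 338000.00
semicircular end | 1659.15 | 173.79 | 32.50 | 288350.00 | 53922.49
Σ | 12059.15 |  |  | 1120350.00 | 391922.49
x̄ = 1120350.00 / 12059.15 = 92.90 mm
ȳ = 391922.49 / 12059.15 = 32.50 mm

x̄ = 92.90 mm, ȳ = 32.50 mm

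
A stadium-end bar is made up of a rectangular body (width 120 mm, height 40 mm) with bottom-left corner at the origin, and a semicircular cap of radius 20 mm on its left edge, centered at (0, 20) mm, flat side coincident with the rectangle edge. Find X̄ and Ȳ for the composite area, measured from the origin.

X̄ = 52.07 mm, Ȳ = 20.00 mm

Part | A | x̄ᵢ | ȳᵢ | A·x̄ᵢ | A·ȳᵢ
rectangular body | 4800.00 | 60.00 | 20.00 | 288000.00 | 96000.00
semicircular end | 628.32 | -8.49 | 20.00 | -5333.33 | 12566.37
Σ | 5428.32 |  |  | 282666.67 | 108566.37
X̄ = 282666.67 / 5428.32 = 52.07 mm
Ȳ = 108566.37 / 5428.32 = 20.00 mm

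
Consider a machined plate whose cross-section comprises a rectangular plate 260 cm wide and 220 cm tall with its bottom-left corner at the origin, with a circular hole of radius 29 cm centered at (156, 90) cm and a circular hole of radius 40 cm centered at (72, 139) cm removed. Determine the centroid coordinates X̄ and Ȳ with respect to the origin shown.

X̄ = 134.50 cm, Ȳ = 108.12 cm

plate: A = 260 × 220 = 57200.00, centroid at (130.00, 110.00).
hole 1: A = −π·29² = -2642.08, centroid at (156.00, 90.00).
hole 2: A = −π·40² = -5026.55, centroid at (72.00, 139.00).
ΣA = 49531.37 cm², ΣAX̄ = 6661924.14 cm³, ΣAȲ = 5355522.65 cm³.
X̄ = 6661924.14/49531.37 = 134.50 cm; Ȳ = 5355522.65/49531.37 = 108.12 cm.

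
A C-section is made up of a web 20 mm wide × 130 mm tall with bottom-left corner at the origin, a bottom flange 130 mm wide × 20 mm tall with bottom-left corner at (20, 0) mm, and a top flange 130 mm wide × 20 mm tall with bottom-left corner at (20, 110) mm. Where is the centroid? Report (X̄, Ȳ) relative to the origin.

X̄ = 60.00 mm, Ȳ = 65.00 mm

web: A = 20 × 130 = 2600.00, centroid at (10.00, 65.00).
bottom flange: A = 130 × 20 = 2600.00, centroid at (85.00, 10.00).
top flange: A = 130 × 20 = 2600.00, centroid at (85.00, 120.00).
ΣA = 7800.00 mm², ΣAX̄ = 468000.00 mm³, ΣAȲ = 507000.00 mm³.
X̄ = 468000.00/7800.00 = 60.00 mm; Ȳ = 507000.00/7800.00 = 65.00 mm.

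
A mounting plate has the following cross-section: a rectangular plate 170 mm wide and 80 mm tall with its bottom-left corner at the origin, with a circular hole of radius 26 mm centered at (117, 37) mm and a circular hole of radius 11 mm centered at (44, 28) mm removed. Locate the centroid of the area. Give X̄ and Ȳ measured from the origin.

X̄ = 80.28 mm, Ȳ = 40.99 mm

plate: A = 170 × 80 = 13600.00, centroid at (85.00, 40.00).
hole 1: A = −π·26² = -2123.72, centroid at (117.00, 37.00).
hole 2: A = −π·11² = -380.13, centroid at (44.00, 28.00).
ΣA = 11096.15 mm², ΣAX̄ = 890799.31 mm³, ΣAȲ = 454778.77 mm³.
X̄ = 890799.31/11096.15 = 80.28 mm; Ȳ = 454778.77/11096.15 = 40.99 mm.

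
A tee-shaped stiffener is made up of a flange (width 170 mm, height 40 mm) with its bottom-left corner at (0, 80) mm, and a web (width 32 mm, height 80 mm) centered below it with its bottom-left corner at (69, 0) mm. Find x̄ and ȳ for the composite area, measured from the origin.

x̄ = 85.00 mm, ȳ = 83.59 mm

web: A = 32 × 80 = 2560.00, centroid at (85.00, 40.00).
flange: A = 170 × 40 = 6800.00, centroid at (85.00, 100.00).
ΣA = 9360.00 mm², ΣAx̄ = 795600.00 mm³, ΣAȳ = 782400.00 mm³.
x̄ = 795600.00/9360.00 = 85.00 mm; ȳ = 782400.00/9360.00 = 83.59 mm.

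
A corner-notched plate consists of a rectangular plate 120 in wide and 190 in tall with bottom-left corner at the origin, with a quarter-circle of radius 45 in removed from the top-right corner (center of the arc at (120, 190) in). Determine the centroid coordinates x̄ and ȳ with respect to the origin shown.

x̄ = 56.93 in, ȳ = 89.31 in

plate: A = 120 × 190 = 22800.00, centroid at (60.00, 95.00).
removed quarter-circle: A = −¼π·45² = -1590.43, centroid at (100.90, 170.90).
ΣA = 21209.57 in²
ΣAx̄ = (22800.00)(60.00) + (-1590.43)(100.90) = 1207523.25 in³
ΣAȳ = (22800.00)(95.00) + (-1590.43)(170.90) = 1894193.06 in³
x̄ = 1207523.25 / 21209.57 = 56.93 in
ȳ = 1894193.06 / 21209.57 = 89.31 in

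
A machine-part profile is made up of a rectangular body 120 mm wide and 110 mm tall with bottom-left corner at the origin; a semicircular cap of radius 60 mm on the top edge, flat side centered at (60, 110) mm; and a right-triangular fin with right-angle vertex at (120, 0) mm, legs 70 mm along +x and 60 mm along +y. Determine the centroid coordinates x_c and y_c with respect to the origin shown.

x_c = 68.35 mm, y_c = 73.21 mm

rectangular body: A = 120 × 110 = 13200.00, centroid at (60.00, 55.00).
semicircular top: A = ½π·60² = 5654.87, centroid at (60.00, 135.46).
triangular fin: A = ½·70·60 = 2100.00, centroid at (143.33, 20.00).
ΣA = 20954.87 mm²
ΣAx_c = (13200.00)(60.00) + (5654.87)(60.00) + (2100.00)(143.33) = 1432292.01 mm³
ΣAy_c = (13200.00)(55.00) + (5654.87)(135.46) + (2100.00)(20.00) = 1534035.35 mm³
x_c = 1432292.01 / 20954.87 = 68.35 mm
y_c = 1534035.35 / 20954.87 = 73.21 mm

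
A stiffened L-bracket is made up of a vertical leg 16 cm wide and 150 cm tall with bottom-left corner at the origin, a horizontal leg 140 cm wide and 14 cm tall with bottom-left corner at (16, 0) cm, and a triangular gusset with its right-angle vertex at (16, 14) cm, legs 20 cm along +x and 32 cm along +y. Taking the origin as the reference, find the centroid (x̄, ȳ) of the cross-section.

x̄ = 41.67 cm, ȳ = 43.08 cm

vertical leg: A = 16 × 150 = 2400.00, centroid at (8.00, 75.00).
horizontal leg: A = 140 × 14 = 1960.00, centroid at (86.00, 7.00).
gusset: A = ½·20·32 = 320.00, centroid at (22.67, 24.67).
ΣA = 4680.00 cm², ΣAx̄ = 195013.33 cm³, ΣAȳ = 201613.33 cm³.
x̄ = 195013.33/4680.00 = 41.67 cm; ȳ = 201613.33/4680.00 = 43.08 cm.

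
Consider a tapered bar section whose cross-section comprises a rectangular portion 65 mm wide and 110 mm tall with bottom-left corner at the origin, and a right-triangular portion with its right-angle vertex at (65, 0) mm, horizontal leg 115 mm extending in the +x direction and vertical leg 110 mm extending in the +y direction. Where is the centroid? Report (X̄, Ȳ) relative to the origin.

X̄ = 65.75 mm, Ȳ = 46.39 mm

rectangular portion: A = 65 × 110 = 7150.00, centroid at (32.50, 55.00).
triangular portion: A = ½·115·110 = 6325.00, centroid at (103.33, 36.67).
ΣA = 13475.00 mm², ΣAX̄ = 885958.33 mm³, ΣAȲ = 625166.67 mm³.
X̄ = 885958.33/13475.00 = 65.75 mm; Ȳ = 625166.67/13475.00 = 46.39 mm.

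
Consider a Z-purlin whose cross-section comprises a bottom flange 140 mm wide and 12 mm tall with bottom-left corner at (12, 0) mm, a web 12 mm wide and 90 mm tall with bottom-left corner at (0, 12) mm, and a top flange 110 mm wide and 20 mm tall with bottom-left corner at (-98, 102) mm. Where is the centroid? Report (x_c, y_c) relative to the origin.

bottom flange: A = 140 × 12 = 1680.00, centroid at (82.00, 6.00).
web: A = 12 × 90 = 1080.00, centroid at (6.00, 57.00).
top flange: A = 110 × 20 = 2200.00, centroid at (-43.00, 112.00).
ΣA = 4960.00 mm², ΣAx_c = 49640.00 mm³, ΣAy_c = 318040.00 mm³.
x_c = 49640.00/4960.00 = 10.01 mm; y_c = 318040.00/4960.00 = 64.12 mm.

x_c = 10.01 mm, y_c = 64.12 mm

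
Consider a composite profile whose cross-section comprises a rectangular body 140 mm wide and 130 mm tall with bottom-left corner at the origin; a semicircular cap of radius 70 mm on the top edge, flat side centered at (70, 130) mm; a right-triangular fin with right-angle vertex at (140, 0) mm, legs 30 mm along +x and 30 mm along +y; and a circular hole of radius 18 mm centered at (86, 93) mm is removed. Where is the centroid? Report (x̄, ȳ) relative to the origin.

x̄ = 70.78 mm, ȳ = 91.68 mm

Part | A | x̄ᵢ | ȳᵢ | A·x̄ᵢ | A·ȳᵢ
rectangular body | 18200.00 | 70.00 | 65.00 | 1274000.00 | 1183000.00
semicircular top | 7696.90 | 70.00 | 159.71 | 538783.14 | 1229263.93
triangular fin | 450.00 | 150.00 | 10.00 | 67500.00 | 4500.00
hole | -1017.88 | 86.00 | 93.00 | -87537.34 | -94662.47
Σ | 25329.03 |  |  | 1792745.80 | 2322101.46
x̄ = 1792745.80 / 25329.03 = 70.78 mm
ȳ = 2322101.46 / 25329.03 = 91.68 mm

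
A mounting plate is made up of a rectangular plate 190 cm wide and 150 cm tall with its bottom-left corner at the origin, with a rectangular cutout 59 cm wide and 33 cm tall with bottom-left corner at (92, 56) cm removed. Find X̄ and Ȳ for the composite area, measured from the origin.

X̄ = 93.06 cm, Ȳ = 75.18 cm

plate: A = 190 × 150 = 28500.00, centroid at (95.00, 75.00).
hole: A = −(59 × 33) = -1947.00, centroid at (121.50, 72.50).
ΣA = 26553.00 cm²
ΣAX̄ = (28500.00)(95.00) + (-1947.00)(121.50) = 2470939.50 cm³
ΣAȲ = (28500.00)(75.00) + (-1947.00)(72.50) = 1996342.50 cm³
X̄ = 2470939.50 / 26553.00 = 93.06 cm
Ȳ = 1996342.50 / 26553.00 = 75.18 cm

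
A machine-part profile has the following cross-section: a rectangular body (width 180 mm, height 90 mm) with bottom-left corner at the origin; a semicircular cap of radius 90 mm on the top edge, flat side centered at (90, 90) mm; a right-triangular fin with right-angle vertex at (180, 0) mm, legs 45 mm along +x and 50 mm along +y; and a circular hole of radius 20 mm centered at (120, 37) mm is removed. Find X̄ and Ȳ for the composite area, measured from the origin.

rectangular body: A = 180 × 90 = 16200.00, centroid at (90.00, 45.00).
semicircular top: A = ½π·90² = 12723.45, centroid at (90.00, 128.20).
triangular fin: A = ½·45·50 = 1125.00, centroid at (195.00, 16.67).
hole: A = −π·20² = -1256.64, centroid at (120.00, 37.00).
ΣA = 28791.81 mm²
ΣAX̄ = (16200.00)(90.00) + (12723.45)(90.00) + (1125.00)(195.00) + (-1256.64)(120.00) = 2671689.07 mm³
ΣAȲ = (16200.00)(45.00) + (12723.45)(128.20) + (1125.00)(16.67) + (-1256.64)(37.00) = 2332364.95 mm³
X̄ = 2671689.07 / 28791.81 = 92.79 mm
Ȳ = 2332364.95 / 28791.81 = 81.01 mm

X̄ = 92.79 mm, Ȳ = 81.01 mm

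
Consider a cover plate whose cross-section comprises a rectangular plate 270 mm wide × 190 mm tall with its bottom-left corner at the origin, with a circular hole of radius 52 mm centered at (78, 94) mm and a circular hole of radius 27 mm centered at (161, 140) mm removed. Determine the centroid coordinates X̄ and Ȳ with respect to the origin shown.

Part | A | x̄ᵢ | ȳᵢ | A·x̄ᵢ | A·ȳᵢ
plate | 51300.00 | 135.00 | 95.00 | 6925500.00 | 4873500.00
hole 1 | -8494.87 | 78.00 | 94.00 | -662599.59 | -798517.45
hole 2 | -2290.22 | 161.00 | 140.00 | -368725.59 | -320630.95
Σ | 40514.91 |  |  | 5894174.82 | 3754351.60
X̄ = 5894174.82 / 40514.91 = 145.48 mm
Ȳ = 3754351.60 / 40514.91 = 92.67 mm

X̄ = 145.48 mm, Ȳ = 92.67 mm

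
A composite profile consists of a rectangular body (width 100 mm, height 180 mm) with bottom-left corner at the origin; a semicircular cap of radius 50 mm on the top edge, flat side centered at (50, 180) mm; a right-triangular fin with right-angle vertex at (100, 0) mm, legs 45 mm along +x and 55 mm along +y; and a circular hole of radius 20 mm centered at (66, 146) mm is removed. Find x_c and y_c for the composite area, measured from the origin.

x_c = 52.75 mm, y_c = 102.68 mm

Part | A | x̄ᵢ | ȳᵢ | A·x̄ᵢ | A·ȳᵢ
rectangular body | 18000.00 | 50.00 | 90.00 | 900000.00 | 1620000.00
semicircular top | 3926.99 | 50.00 | 201.22 | 196349.54 | 790191.68
triangular fin | 1237.50 | 115.00 | 18.33 | 142312.50 | 22687.50
hole | -1256.64 | 66.00 | 146.00 | -82938.05 | -183469.01
Σ | 21907.85 |  |  | 1155723.99 | 2249410.17
x_c = 1155723.99 / 21907.85 = 52.75 mm
y_c = 2249410.17 / 21907.85 = 102.68 mm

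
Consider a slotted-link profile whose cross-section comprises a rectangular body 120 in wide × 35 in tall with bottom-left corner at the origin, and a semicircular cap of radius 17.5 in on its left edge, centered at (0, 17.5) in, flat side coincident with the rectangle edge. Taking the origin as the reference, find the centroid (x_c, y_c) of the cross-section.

x_c = 53.07 in, y_c = 17.50 in

Part | A | x̄ᵢ | ȳᵢ | A·x̄ᵢ | A·ȳᵢ
rectangular body | 4200.00 | 60.00 | 17.50 | 252000.00 | 73500.00
semicircular end | 481.06 | -7.43 | 17.50 | -3572.92 | 8418.49
Σ | 4681.06 |  |  | 248427.08 | 81918.49
x_c = 248427.08 / 4681.06 = 53.07 in
y_c = 81918.49 / 4681.06 = 17.50 in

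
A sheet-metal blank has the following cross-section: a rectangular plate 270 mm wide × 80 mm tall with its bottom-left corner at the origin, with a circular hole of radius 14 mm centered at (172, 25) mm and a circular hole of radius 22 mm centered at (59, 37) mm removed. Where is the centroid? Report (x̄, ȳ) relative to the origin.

plate: A = 270 × 80 = 21600.00, centroid at (135.00, 40.00).
hole 1: A = −π·14² = -615.75, centroid at (172.00, 25.00).
hole 2: A = −π·22² = -1520.53, centroid at (59.00, 37.00).
ΣA = 19463.72 mm², ΣAx̄ = 2720379.31 mm³, ΣAȳ = 792346.55 mm³.
x̄ = 2720379.31/19463.72 = 139.77 mm; ȳ = 792346.55/19463.72 = 40.71 mm.

x̄ = 139.77 mm, ȳ = 40.71 mm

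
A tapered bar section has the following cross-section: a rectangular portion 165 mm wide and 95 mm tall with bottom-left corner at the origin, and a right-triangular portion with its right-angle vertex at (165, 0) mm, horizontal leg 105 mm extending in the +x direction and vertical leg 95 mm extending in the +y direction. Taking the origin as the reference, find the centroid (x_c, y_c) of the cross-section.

rectangular portion: A = 165 × 95 = 15675.00, centroid at (82.50, 47.50).
triangular portion: A = ½·105·95 = 4987.50, centroid at (200.00, 31.67).
ΣA = 20662.50 mm²
ΣAx_c = (15675.00)(82.50) + (4987.50)(200.00) = 2290687.50 mm³
ΣAy_c = (15675.00)(47.50) + (4987.50)(31.67) = 902500.00 mm³
x_c = 2290687.50 / 20662.50 = 110.86 mm
y_c = 902500.00 / 20662.50 = 43.68 mm

x_c = 110.86 mm, y_c = 43.68 mm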